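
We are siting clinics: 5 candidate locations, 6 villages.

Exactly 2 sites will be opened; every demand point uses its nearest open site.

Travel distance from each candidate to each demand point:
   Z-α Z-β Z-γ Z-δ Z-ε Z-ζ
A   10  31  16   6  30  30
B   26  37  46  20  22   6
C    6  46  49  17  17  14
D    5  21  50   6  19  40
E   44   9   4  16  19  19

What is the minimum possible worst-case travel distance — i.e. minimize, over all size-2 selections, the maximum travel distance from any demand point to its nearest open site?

Open {C, E}.
  Farthest demand point is Z-ε at travel distance 17 (to C); all others are ≤ 17.
With {A, E} the worst case is 19.
With {D, E} the worst case is 19.
No size-2 selection achieves below 17.

17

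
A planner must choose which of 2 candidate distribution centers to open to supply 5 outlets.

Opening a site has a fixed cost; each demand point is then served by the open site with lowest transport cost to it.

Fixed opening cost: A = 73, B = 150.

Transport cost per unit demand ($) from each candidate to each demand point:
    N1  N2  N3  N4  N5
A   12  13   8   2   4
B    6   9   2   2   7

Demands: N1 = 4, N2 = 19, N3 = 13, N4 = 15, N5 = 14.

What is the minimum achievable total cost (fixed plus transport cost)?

499

Open {B}: assign each demand point to its cheapest open site.
  N1→B 4×6=24, N2→B 19×9=171, N3→B 13×2=26, N4→B 15×2=30, N5→B 14×7=98
  transport cost 349, fixed 150 → total 499.
Compare {A, B}: transport cost 307 + fixed 223 = 530.
Compare {A}: transport cost 485 + fixed 73 = 558.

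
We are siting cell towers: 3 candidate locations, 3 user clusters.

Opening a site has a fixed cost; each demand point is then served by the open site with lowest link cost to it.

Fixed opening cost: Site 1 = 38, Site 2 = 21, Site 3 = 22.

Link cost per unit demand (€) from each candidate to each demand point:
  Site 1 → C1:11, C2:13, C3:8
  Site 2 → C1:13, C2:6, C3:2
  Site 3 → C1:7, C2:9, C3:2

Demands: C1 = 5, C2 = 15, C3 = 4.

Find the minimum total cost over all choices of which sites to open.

Open {Site 2, Site 3}: assign each demand point to its cheapest open site.
  C1→Site 3 5×7=35, C2→Site 2 15×6=90, C3→Site 2 4×2=8
  link cost 133, fixed 43 → total 176.
Compare {Site 2}: link cost 163 + fixed 21 = 184.
Compare {Site 3}: link cost 178 + fixed 22 = 200.
Compare {Site 1, Site 2}: link cost 153 + fixed 59 = 212.
All other subsets cost ≥ 184. Minimum total cost: 176.

176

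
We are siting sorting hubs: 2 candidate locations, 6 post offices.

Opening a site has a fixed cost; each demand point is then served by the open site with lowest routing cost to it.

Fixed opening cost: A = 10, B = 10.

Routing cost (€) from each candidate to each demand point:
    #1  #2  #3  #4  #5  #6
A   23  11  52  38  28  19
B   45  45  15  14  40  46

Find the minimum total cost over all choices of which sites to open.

130

Open {A, B}: assign each demand point to its cheapest open site.
  #1→A 23, #2→A 11, #3→B 15, #4→B 14, #5→A 28, #6→A 19
  routing cost 110, fixed 20 → total 130.
Compare {A}: routing cost 171 + fixed 10 = 181.
Compare {B}: routing cost 205 + fixed 10 = 215.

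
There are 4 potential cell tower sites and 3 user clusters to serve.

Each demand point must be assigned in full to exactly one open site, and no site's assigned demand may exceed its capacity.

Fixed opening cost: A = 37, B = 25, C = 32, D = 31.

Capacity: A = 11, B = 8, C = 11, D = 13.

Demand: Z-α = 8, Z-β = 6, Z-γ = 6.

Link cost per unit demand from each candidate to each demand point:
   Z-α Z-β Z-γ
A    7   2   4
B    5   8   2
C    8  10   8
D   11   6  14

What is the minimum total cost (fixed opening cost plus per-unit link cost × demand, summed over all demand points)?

182

Open {A, B, C}; cheapest assignment that respects the capacities:
  A (cap 11, load 6): Z-β — cost 6×2 = 12
  B (cap 8, load 6): Z-γ — cost 6×2 = 12
  C (cap 11, load 8): Z-α — cost 8×8 = 64
  Shipping 88, fixed 94 → total 182.
  Any other capacity-feasible assignment to {A, B, C} ships for at least 88.
Compare {A, B, D}: its best feasible assignment gives total 193.
Compare {B, C, D}: its best feasible assignment gives total 200.
Every other set of open sites that can feasibly serve all demand totals ≥ 193 even under its best assignment. Minimum: 182.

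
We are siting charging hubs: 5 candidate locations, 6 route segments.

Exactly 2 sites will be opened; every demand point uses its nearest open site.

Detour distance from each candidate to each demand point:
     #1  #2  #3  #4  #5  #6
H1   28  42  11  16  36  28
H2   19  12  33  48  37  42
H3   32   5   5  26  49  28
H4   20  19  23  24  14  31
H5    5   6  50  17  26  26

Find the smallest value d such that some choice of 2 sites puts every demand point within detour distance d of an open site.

Open {H1, H5}.
  Farthest demand point is #5 at detour distance 26 (to H5); all others are ≤ 26.
With {H3, H5} the worst case is 26.
With {H4, H5} the worst case is 26.
No size-2 selection achieves below 26.

26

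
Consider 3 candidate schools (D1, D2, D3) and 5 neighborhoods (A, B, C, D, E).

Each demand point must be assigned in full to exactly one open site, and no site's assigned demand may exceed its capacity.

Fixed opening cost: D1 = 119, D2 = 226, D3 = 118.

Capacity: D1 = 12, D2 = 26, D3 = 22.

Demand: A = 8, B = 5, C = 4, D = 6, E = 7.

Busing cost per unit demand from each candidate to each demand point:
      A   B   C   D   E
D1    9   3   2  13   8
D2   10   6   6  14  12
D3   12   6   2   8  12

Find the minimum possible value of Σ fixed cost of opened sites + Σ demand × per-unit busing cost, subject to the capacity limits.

460

Open {D1, D3}; cheapest assignment that respects the capacities:
  D1 (cap 12, load 12): B, E — cost 5×3 + 7×8 = 71
  D3 (cap 22, load 18): A, C, D — cost 8×12 + 4×2 + 6×8 = 152
  Shipping 223, fixed 237 → total 460.
  Any other capacity-feasible assignment to {D1, D3} ships for at least 223.
Compare {D2, D3}: its best feasible assignment gives total 594.
Compare {D1, D2}: its best feasible assignment gives total 603.
Every other set of open sites that can feasibly serve all demand totals ≥ 594 even under its best assignment. Minimum: 460.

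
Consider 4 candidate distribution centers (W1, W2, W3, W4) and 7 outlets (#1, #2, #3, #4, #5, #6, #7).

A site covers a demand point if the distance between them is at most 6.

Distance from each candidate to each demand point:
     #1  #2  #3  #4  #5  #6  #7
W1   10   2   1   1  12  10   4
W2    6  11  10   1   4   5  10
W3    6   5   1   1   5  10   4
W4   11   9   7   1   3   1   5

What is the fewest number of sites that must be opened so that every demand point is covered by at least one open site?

Coverage sets (demand points within 6 of each site):
  W1: {#2, #3, #4, #7}
  W2: {#1, #4, #5, #6}
  W3: {#1, #2, #3, #4, #5, #7}
  W4: {#4, #5, #6, #7}
No single site covers all 7 demand points.
But {W1, W2} covers everything, so the minimum is 2.

2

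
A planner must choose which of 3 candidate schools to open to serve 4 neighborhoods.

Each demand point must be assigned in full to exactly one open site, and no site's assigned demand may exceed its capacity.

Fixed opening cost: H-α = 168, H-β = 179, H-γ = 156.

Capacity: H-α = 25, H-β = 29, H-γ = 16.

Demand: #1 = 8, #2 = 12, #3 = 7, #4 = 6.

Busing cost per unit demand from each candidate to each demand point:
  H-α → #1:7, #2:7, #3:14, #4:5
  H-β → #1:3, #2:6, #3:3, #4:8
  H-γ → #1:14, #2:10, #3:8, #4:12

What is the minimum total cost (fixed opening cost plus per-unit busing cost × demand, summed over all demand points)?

494

Open {H-α, H-β}; cheapest assignment that respects the capacities:
  H-α (cap 25, load 6): #4 — cost 6×5 = 30
  H-β (cap 29, load 27): #1, #2, #3 — cost 8×3 + 12×6 + 7×3 = 117
  Shipping 147, fixed 347 → total 494.
  Any other capacity-feasible assignment to {H-α, H-β} ships for at least 147.
Compare {H-β, H-γ}: its best feasible assignment gives total 524.
Compare {H-α, H-γ}: its best feasible assignment gives total 592.
Every other set of open sites that can feasibly serve all demand totals ≥ 524 even under its best assignment. Minimum: 494.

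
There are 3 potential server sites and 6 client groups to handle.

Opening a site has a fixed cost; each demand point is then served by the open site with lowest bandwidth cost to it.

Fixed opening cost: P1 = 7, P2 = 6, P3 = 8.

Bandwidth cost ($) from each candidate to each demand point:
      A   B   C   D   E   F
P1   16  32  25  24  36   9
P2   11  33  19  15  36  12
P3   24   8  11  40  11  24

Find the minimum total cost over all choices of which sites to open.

82

Open {P2, P3}: assign each demand point to its cheapest open site.
  A→P2 11, B→P3 8, C→P3 11, D→P2 15, E→P3 11, F→P2 12
  bandwidth cost 68, fixed 14 → total 82.
Compare {P1, P2, P3}: bandwidth cost 65 + fixed 21 = 86.
Compare {P1, P3}: bandwidth cost 79 + fixed 15 = 94.
Compare {P3}: bandwidth cost 118 + fixed 8 = 126.
All other subsets cost ≥ 86. Minimum total cost: 82.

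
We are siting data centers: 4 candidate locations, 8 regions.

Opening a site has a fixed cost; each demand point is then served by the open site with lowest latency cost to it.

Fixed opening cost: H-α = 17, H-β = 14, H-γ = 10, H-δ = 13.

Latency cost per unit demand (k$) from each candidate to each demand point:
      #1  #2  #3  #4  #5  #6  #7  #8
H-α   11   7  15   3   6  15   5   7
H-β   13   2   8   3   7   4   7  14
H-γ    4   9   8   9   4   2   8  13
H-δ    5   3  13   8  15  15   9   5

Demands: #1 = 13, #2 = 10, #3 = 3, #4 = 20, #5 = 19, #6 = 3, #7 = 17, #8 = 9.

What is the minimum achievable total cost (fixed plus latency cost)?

Open {H-α, H-γ, H-δ}: assign each demand point to its cheapest open site.
  #1→H-γ 13×4=52, #2→H-δ 10×3=30, #3→H-γ 3×8=24, #4→H-α 20×3=60, #5→H-γ 19×4=76, #6→H-γ 3×2=6, #7→H-α 17×5=85, #8→H-δ 9×5=45
  latency cost 378, fixed 40 → total 418.
Compare {H-α, H-β, H-γ, H-δ}: latency cost 368 + fixed 54 = 422.
Compare {H-α, H-β, H-γ}: latency cost 386 + fixed 41 = 427.
Compare {H-β, H-γ, H-δ}: latency cost 402 + fixed 37 = 439.
All other subsets cost ≥ 422. Minimum total cost: 418.

418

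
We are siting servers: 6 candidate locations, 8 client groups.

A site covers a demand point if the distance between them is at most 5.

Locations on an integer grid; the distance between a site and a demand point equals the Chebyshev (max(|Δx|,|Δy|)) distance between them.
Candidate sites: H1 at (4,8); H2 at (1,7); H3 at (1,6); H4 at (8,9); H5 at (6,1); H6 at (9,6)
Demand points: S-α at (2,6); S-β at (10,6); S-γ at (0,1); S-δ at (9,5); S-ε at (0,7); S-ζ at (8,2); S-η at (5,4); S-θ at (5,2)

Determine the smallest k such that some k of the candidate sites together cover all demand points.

2

Coverage sets (demand points within 5 of each site):
  H1: {S-α, S-δ, S-ε, S-η}
  H2: {S-α, S-ε, S-η, S-θ}
  H3: {S-α, S-γ, S-ε, S-η, S-θ}
  H4: {S-β, S-δ, S-η}
  H5: {S-α, S-β, S-δ, S-ζ, S-η, S-θ}
  H6: {S-β, S-δ, S-ζ, S-η, S-θ}
No single site covers all 8 demand points.
But {H3, H5} covers everything, so the minimum is 2.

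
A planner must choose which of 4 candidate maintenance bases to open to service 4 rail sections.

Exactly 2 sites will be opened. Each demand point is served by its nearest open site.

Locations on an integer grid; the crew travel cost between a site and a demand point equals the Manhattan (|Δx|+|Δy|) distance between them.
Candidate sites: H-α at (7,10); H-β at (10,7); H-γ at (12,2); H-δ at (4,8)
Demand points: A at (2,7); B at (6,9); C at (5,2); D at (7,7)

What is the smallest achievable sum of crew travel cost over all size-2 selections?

15

Open {H-α, H-δ}.
  A→H-δ 3, B→H-α 2, C→H-δ 7, D→H-α 3  ⇒ total 15.
Compare {H-β, H-δ}: total 16.
Compare {H-γ, H-δ}: total 17.
No size-2 selection does better; minimum is 15.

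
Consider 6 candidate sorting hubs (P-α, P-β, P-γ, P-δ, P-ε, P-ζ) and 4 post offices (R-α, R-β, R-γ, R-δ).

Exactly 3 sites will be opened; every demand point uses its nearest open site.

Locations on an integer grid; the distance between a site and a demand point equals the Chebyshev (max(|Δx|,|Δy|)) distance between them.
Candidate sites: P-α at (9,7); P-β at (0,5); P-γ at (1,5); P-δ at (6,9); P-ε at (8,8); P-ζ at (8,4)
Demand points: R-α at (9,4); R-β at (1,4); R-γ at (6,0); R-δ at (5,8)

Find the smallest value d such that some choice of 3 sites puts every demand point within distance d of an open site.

Open {P-α, P-β, P-ζ}.
  Farthest demand point is R-γ at distance 4 (to P-ζ); all others are ≤ 4.
With {P-α, P-γ, P-ζ} the worst case is 4.
With {P-β, P-γ, P-ζ} the worst case is 4.
No size-3 selection achieves below 4.

4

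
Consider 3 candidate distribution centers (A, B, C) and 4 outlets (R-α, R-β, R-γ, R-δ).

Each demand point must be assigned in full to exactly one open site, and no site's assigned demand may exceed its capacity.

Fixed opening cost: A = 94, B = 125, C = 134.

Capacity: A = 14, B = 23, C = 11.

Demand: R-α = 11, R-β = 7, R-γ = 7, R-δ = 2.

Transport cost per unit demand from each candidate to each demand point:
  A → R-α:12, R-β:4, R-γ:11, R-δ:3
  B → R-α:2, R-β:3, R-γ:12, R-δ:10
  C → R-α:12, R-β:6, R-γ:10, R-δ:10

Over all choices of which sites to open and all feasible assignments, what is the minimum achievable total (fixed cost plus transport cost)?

345

Open {A, B}; cheapest assignment that respects the capacities:
  A (cap 14, load 9): R-γ, R-δ — cost 7×11 + 2×3 = 83
  B (cap 23, load 18): R-α, R-β — cost 11×2 + 7×3 = 43
  Shipping 126, fixed 219 → total 345.
  Any other capacity-feasible assignment to {A, B} ships for at least 126.
Compare {B, C}: its best feasible assignment gives total 392.
Compare {A, B, C}: its best feasible assignment gives total 472.
Every other set of open sites that can feasibly serve all demand totals ≥ 392 even under its best assignment. Minimum: 345.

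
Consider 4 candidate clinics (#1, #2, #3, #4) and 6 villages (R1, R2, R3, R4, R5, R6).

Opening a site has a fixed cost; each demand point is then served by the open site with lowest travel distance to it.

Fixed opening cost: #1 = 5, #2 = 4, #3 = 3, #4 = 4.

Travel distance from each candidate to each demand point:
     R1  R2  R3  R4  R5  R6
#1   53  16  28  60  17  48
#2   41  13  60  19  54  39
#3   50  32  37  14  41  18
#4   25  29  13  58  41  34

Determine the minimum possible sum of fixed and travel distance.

Open {#1, #3, #4}: assign each demand point to its cheapest open site.
  R1→#4 25, R2→#1 16, R3→#4 13, R4→#3 14, R5→#1 17, R6→#3 18
  travel distance 103, fixed 12 → total 115.
Compare {#1, #2, #3, #4}: travel distance 100 + fixed 16 = 116.
Compare {#1, #2, #4}: travel distance 121 + fixed 13 = 134.
Compare {#2, #3, #4}: travel distance 124 + fixed 11 = 135.
All other subsets cost ≥ 116. Minimum total cost: 115.

115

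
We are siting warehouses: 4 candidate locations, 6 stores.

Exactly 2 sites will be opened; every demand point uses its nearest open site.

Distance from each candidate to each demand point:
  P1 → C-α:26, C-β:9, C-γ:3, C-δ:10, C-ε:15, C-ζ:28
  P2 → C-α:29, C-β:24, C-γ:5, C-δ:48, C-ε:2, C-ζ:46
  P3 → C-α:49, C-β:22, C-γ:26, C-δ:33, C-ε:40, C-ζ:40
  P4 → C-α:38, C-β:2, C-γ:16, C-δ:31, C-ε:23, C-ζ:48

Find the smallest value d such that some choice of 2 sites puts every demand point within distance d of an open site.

28

Open {P1, P2}.
  Farthest demand point is C-ζ at distance 28 (to P1); all others are ≤ 28.
With {P1, P3} the worst case is 28.
With {P1, P4} the worst case is 28.
No size-2 selection achieves below 28.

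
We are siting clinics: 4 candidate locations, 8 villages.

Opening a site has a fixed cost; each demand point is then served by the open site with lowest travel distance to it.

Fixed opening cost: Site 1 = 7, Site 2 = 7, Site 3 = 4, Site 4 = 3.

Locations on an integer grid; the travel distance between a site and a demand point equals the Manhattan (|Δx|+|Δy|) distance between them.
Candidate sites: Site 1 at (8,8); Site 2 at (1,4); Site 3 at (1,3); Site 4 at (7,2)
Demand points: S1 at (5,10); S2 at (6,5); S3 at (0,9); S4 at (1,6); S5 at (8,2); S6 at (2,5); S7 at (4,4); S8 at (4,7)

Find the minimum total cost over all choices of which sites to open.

Open {Site 2, Site 4}: assign each demand point to its cheapest open site.
  S1→Site 2 10, S2→Site 4 4, S3→Site 2 6, S4→Site 2 2, S5→Site 4 1, S6→Site 2 2, S7→Site 2 3, S8→Site 2 6
  travel distance 34, fixed 10 → total 44.
Compare {Site 1, Site 2, Site 4}: travel distance 28 + fixed 17 = 45.
Compare {Site 3, Site 4}: travel distance 39 + fixed 7 = 46.
Compare {Site 1, Site 3, Site 4}: travel distance 32 + fixed 14 = 46.
All other subsets cost ≥ 45. Minimum total cost: 44.

44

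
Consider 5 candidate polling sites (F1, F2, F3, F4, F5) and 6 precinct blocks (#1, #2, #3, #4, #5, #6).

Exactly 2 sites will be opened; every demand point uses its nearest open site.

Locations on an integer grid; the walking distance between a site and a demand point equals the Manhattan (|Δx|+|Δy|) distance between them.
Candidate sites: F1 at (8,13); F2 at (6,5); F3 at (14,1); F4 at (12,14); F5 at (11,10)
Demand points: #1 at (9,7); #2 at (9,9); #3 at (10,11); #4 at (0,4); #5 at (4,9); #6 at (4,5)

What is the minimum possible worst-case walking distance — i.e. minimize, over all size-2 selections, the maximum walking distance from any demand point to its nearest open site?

Open {F1, F2}.
  Farthest demand point is #4 at walking distance 7 (to F2); all others are ≤ 7.
With {F2, F4} the worst case is 7.
With {F2, F5} the worst case is 7.
No size-2 selection achieves below 7.

7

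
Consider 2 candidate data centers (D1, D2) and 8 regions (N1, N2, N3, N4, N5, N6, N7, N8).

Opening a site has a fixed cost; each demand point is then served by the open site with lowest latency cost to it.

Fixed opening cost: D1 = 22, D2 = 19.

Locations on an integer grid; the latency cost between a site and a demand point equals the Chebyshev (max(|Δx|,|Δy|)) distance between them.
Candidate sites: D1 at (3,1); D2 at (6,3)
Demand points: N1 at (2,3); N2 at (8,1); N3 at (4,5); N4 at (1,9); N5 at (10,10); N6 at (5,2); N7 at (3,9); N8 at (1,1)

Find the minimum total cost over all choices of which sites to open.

52

Open {D2}: assign each demand point to its cheapest open site.
  N1→D2 4, N2→D2 2, N3→D2 2, N4→D2 6, N5→D2 7, N6→D2 1, N7→D2 6, N8→D2 5
  latency cost 33, fixed 19 → total 52.
Compare {D1}: latency cost 40 + fixed 22 = 62.
Compare {D1, D2}: latency cost 28 + fixed 41 = 69.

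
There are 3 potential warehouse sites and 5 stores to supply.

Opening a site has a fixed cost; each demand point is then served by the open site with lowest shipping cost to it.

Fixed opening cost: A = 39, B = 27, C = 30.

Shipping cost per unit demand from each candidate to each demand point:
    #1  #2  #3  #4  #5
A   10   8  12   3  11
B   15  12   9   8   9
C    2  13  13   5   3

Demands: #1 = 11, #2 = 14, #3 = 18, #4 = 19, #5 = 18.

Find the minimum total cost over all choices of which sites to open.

Open {A, B, C}: assign each demand point to its cheapest open site.
  #1→C 11×2=22, #2→A 14×8=112, #3→B 18×9=162, #4→A 19×3=57, #5→C 18×3=54
  shipping cost 407, fixed 96 → total 503.
Compare {A, C}: shipping cost 461 + fixed 69 = 530.
Compare {B, C}: shipping cost 501 + fixed 57 = 558.
Compare {C}: shipping cost 587 + fixed 30 = 617.
All other subsets cost ≥ 530. Minimum total cost: 503.

503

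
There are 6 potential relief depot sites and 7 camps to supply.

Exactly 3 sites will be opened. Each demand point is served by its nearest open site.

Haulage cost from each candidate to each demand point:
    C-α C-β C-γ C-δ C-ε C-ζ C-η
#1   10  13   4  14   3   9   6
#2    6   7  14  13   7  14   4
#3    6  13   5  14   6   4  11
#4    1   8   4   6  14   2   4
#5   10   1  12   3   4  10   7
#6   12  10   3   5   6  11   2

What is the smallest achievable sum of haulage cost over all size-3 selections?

Open {#4, #5, #6}.
  C-α→#4 1, C-β→#5 1, C-γ→#6 3, C-δ→#5 3, C-ε→#5 4, C-ζ→#4 2, C-η→#6 2  ⇒ total 16.
Compare {#1, #4, #5}: total 18.
Compare {#2, #4, #5}: total 19.
No size-3 selection does better; minimum is 16.

16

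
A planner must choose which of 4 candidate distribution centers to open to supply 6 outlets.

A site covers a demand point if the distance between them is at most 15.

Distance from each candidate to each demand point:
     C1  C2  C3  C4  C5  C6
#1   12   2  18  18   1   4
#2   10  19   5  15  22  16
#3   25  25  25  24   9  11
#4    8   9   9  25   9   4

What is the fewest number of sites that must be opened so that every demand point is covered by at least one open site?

Coverage sets (demand points within 15 of each site):
  #1: {C1, C2, C5, C6}
  #2: {C1, C3, C4}
  #3: {C5, C6}
  #4: {C1, C2, C3, C5, C6}
No single site covers all 6 demand points.
But {#1, #2} covers everything, so the minimum is 2.

2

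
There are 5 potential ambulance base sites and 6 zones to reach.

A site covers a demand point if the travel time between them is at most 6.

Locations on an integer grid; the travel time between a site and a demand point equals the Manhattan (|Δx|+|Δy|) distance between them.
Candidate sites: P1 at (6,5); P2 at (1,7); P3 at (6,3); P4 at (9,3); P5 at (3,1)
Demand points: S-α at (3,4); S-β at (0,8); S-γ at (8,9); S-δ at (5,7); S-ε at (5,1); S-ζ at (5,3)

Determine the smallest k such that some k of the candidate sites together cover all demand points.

Coverage sets (demand points within 6 of each site):
  P1: {S-α, S-γ, S-δ, S-ε, S-ζ}
  P2: {S-α, S-β, S-δ}
  P3: {S-α, S-δ, S-ε, S-ζ}
  P4: {S-ε, S-ζ}
  P5: {S-α, S-ε, S-ζ}
No single site covers all 6 demand points.
But {P1, P2} covers everything, so the minimum is 2.

2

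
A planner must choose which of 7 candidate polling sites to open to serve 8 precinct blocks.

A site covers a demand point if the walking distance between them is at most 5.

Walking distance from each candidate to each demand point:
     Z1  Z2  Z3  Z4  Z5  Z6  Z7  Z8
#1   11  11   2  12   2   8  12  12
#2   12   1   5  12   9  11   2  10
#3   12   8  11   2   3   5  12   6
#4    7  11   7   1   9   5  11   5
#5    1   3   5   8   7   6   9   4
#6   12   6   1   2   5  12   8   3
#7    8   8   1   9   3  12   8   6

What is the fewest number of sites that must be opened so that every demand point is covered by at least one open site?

Coverage sets (demand points within 5 of each site):
  #1: {Z3, Z5}
  #2: {Z2, Z3, Z7}
  #3: {Z4, Z5, Z6}
  #4: {Z4, Z6, Z8}
  #5: {Z1, Z2, Z3, Z8}
  #6: {Z3, Z4, Z5, Z8}
  #7: {Z3, Z5}
No 2 sites suffice: every size-2 union leaves at least one demand point uncovered.
But {#2, #3, #5} covers everything, so the minimum is 3.

3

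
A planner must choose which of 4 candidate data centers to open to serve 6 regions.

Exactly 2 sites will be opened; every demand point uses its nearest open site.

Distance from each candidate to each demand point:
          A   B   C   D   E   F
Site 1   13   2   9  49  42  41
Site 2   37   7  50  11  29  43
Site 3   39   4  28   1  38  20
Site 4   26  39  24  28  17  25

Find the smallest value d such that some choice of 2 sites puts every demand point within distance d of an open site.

26

Open {Site 2, Site 4}.
  Farthest demand point is A at distance 26 (to Site 4); all others are ≤ 26.
With {Site 3, Site 4} the worst case is 26.
With {Site 1, Site 4} the worst case is 28.
No size-2 selection achieves below 26.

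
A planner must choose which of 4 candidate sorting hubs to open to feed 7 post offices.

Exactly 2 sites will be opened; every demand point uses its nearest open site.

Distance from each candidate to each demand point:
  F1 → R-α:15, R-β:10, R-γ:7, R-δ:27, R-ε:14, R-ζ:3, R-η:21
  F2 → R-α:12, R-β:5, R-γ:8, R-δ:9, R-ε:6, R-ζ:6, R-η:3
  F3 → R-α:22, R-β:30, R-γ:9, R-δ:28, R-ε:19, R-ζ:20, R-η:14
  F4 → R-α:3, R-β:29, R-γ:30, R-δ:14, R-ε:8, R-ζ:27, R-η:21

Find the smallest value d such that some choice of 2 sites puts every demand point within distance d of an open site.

9

Open {F2, F4}.
  Farthest demand point is R-δ at distance 9 (to F2); all others are ≤ 9.
With {F1, F2} the worst case is 12.
With {F2, F3} the worst case is 12.
No size-2 selection achieves below 9.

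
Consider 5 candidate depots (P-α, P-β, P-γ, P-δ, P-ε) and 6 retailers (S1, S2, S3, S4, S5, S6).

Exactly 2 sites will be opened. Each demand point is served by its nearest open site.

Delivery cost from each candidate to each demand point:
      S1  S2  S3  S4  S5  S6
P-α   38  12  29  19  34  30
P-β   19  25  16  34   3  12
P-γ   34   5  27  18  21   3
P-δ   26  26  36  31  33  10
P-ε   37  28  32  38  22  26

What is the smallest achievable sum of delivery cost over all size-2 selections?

64

Open {P-β, P-γ}.
  S1→P-β 19, S2→P-γ 5, S3→P-β 16, S4→P-γ 18, S5→P-β 3, S6→P-γ 3  ⇒ total 64.
Compare {P-α, P-β}: total 81.
Compare {P-γ, P-δ}: total 100.
No size-2 selection does better; minimum is 64.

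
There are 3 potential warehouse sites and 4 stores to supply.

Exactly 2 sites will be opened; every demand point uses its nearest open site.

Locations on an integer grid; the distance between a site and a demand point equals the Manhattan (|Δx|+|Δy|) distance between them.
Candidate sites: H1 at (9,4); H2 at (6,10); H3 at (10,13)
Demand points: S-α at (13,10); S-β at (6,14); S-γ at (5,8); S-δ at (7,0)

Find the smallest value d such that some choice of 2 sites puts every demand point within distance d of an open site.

Open {H1, H2}.
  Farthest demand point is S-α at distance 7 (to H2); all others are ≤ 7.
With {H1, H3} the worst case is 8.
With {H2, H3} the worst case is 11.
No size-2 selection achieves below 7.

7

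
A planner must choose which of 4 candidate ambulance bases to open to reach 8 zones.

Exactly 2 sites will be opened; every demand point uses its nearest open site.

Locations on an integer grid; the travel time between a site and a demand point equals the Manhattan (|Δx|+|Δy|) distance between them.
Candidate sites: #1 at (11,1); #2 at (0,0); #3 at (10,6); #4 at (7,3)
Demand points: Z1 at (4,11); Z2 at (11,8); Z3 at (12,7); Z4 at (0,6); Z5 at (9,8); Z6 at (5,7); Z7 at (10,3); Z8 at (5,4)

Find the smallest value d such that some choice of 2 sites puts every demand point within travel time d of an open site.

11

Open {#1, #3}.
  Farthest demand point is Z1 at travel time 11 (to #3); all others are ≤ 11.
With {#1, #4} the worst case is 11.
With {#2, #3} the worst case is 11.
No size-2 selection achieves below 11.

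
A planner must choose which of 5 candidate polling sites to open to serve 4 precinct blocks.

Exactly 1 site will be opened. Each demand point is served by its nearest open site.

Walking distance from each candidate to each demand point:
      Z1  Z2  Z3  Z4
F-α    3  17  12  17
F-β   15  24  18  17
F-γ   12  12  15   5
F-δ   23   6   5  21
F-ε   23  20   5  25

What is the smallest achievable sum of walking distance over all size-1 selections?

44

Open {F-γ}.
  Z1→F-γ 12, Z2→F-γ 12, Z3→F-γ 15, Z4→F-γ 5  ⇒ total 44.
Compare {F-α}: total 49.
Compare {F-δ}: total 55.
No size-1 selection does better; minimum is 44.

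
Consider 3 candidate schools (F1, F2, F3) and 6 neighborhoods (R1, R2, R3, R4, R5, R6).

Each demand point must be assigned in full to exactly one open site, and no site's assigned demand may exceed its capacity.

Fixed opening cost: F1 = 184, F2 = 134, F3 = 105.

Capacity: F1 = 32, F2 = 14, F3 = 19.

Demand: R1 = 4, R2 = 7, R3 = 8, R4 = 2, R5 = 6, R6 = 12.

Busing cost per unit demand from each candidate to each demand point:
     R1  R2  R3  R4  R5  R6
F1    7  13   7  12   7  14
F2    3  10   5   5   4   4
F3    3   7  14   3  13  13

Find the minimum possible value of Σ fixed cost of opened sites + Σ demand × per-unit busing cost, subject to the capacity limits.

Open {F1, F2}; cheapest assignment that respects the capacities:
  F1 (cap 32, load 25): R1, R2, R3, R5 — cost 4×7 + 7×13 + 8×7 + 6×7 = 217
  F2 (cap 14, load 14): R4, R6 — cost 2×5 + 12×4 = 58
  Shipping 275, fixed 318 → total 593.
  Any other capacity-feasible assignment to {F1, F2} ships for at least 275.
Compare {F1, F3}: its best feasible assignment gives total 622.
Compare {F1, F2, F3}: its best feasible assignment gives total 636.
Every other set of open sites that can feasibly serve all demand totals ≥ 622 even under its best assignment. Minimum: 593.

593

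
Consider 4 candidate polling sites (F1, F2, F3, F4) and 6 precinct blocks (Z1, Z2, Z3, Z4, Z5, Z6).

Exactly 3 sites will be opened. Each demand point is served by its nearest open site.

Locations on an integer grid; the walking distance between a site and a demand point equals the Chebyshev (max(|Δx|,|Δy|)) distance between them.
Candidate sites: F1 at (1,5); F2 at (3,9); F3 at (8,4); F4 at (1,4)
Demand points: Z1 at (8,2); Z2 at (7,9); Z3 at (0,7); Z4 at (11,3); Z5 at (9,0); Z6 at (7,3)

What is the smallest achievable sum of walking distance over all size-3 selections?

16

Open {F1, F2, F3}.
  Z1→F3 2, Z2→F2 4, Z3→F1 2, Z4→F3 3, Z5→F3 4, Z6→F3 1  ⇒ total 16.
Compare {F1, F3, F4}: total 17.
Compare {F2, F3, F4}: total 17.
No size-3 selection does better; minimum is 16.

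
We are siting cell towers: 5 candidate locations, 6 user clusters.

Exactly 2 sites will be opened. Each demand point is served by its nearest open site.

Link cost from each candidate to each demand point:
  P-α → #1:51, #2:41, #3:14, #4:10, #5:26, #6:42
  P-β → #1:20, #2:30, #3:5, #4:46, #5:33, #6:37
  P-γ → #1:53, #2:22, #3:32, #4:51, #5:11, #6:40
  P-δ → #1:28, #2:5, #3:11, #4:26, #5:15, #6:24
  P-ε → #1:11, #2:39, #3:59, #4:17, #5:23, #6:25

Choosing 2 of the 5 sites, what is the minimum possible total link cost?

83

Open {P-δ, P-ε}.
  #1→P-ε 11, #2→P-δ 5, #3→P-δ 11, #4→P-ε 17, #5→P-δ 15, #6→P-δ 24  ⇒ total 83.
Compare {P-α, P-δ}: total 93.
Compare {P-β, P-δ}: total 95.
No size-2 selection does better; minimum is 83.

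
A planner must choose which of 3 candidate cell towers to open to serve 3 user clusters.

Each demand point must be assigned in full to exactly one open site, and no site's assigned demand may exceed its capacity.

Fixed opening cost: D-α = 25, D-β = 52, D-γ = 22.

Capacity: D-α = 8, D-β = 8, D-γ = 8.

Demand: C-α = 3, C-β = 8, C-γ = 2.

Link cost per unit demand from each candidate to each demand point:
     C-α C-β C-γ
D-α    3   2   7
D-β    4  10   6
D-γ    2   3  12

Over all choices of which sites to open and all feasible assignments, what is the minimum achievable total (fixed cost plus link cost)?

93

Open {D-α, D-γ}; cheapest assignment that respects the capacities:
  D-α (cap 8, load 8): C-β — cost 8×2 = 16
  D-γ (cap 8, load 5): C-α, C-γ — cost 3×2 + 2×12 = 30
  Shipping 46, fixed 47 → total 93.
  Any other capacity-feasible assignment to {D-α, D-γ} ships for at least 46.
Compare {D-α, D-β}: its best feasible assignment gives total 117.
Compare {D-β, D-γ}: its best feasible assignment gives total 122.
Every other set of open sites that can feasibly serve all demand totals ≥ 117 even under its best assignment. Minimum: 93.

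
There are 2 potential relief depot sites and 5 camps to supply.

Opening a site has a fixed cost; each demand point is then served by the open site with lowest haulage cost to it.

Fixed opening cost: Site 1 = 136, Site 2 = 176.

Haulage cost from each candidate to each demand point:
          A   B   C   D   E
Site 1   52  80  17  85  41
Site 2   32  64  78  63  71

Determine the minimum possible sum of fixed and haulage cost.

Open {Site 1}: assign each demand point to its cheapest open site.
  A→Site 1 52, B→Site 1 80, C→Site 1 17, D→Site 1 85, E→Site 1 41
  haulage cost 275, fixed 136 → total 411.
Compare {Site 2}: haulage cost 308 + fixed 176 = 484.
Compare {Site 1, Site 2}: haulage cost 217 + fixed 312 = 529.

411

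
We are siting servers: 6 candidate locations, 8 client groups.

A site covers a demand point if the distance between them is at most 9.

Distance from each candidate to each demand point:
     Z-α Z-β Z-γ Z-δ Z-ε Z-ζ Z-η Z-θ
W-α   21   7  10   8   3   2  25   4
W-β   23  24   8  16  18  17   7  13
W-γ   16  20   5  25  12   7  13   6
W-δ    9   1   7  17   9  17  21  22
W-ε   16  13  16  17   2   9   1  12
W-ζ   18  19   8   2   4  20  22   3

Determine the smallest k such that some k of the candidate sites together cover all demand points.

3

Coverage sets (demand points within 9 of each site):
  W-α: {Z-β, Z-δ, Z-ε, Z-ζ, Z-θ}
  W-β: {Z-γ, Z-η}
  W-γ: {Z-γ, Z-ζ, Z-θ}
  W-δ: {Z-α, Z-β, Z-γ, Z-ε}
  W-ε: {Z-ε, Z-ζ, Z-η}
  W-ζ: {Z-γ, Z-δ, Z-ε, Z-θ}
No 2 sites suffice: every size-2 union leaves at least one demand point uncovered.
But {W-α, W-β, W-δ} covers everything, so the minimum is 3.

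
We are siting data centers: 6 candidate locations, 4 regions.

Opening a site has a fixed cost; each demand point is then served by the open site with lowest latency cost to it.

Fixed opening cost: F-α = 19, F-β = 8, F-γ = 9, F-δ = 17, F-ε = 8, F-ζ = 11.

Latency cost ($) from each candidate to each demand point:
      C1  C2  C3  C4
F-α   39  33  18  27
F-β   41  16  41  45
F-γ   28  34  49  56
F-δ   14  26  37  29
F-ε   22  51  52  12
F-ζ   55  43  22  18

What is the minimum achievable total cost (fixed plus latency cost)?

Open {F-β, F-ε, F-ζ}: assign each demand point to its cheapest open site.
  C1→F-ε 22, C2→F-β 16, C3→F-ζ 22, C4→F-ε 12
  latency cost 72, fixed 27 → total 99.
Compare {F-α, F-β, F-ε}: latency cost 68 + fixed 35 = 103.
Compare {F-β, F-δ, F-ζ}: latency cost 70 + fixed 36 = 106.
Compare {F-β, F-ε}: latency cost 91 + fixed 16 = 107.
All other subsets cost ≥ 103. Minimum total cost: 99.

99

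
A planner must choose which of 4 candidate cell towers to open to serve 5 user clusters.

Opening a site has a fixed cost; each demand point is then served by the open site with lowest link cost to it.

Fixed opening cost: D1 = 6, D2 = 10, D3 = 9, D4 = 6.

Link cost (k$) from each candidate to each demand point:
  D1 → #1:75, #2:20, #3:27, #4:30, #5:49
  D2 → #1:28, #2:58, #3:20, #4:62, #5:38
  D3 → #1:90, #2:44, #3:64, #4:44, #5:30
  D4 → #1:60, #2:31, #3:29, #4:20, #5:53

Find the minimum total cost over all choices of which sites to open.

Open {D1, D2, D4}: assign each demand point to its cheapest open site.
  #1→D2 28, #2→D1 20, #3→D2 20, #4→D4 20, #5→D2 38
  link cost 126, fixed 22 → total 148.
Compare {D1, D2, D3, D4}: link cost 118 + fixed 31 = 149.
Compare {D1, D2}: link cost 136 + fixed 16 = 152.
Compare {D2, D4}: link cost 137 + fixed 16 = 153.
All other subsets cost ≥ 149. Minimum total cost: 148.

148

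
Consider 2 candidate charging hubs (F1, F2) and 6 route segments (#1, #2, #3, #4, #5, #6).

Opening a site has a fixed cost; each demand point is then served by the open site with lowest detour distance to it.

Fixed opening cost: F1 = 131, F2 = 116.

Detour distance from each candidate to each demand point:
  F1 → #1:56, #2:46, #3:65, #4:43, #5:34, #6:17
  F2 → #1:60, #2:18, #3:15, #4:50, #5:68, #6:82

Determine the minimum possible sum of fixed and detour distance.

392

Open {F1}: assign each demand point to its cheapest open site.
  #1→F1 56, #2→F1 46, #3→F1 65, #4→F1 43, #5→F1 34, #6→F1 17
  detour distance 261, fixed 131 → total 392.
Compare {F2}: detour distance 293 + fixed 116 = 409.
Compare {F1, F2}: detour distance 183 + fixed 247 = 430.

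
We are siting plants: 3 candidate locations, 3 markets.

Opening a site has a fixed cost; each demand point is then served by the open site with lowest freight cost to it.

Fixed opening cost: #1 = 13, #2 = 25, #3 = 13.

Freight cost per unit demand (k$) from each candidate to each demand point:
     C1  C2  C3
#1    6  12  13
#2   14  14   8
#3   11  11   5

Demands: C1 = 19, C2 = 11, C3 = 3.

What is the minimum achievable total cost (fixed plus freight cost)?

276

Open {#1, #3}: assign each demand point to its cheapest open site.
  C1→#1 19×6=114, C2→#3 11×11=121, C3→#3 3×5=15
  freight cost 250, fixed 26 → total 276.
Compare {#1}: freight cost 285 + fixed 13 = 298.
Compare {#1, #2, #3}: freight cost 250 + fixed 51 = 301.
Compare {#1, #2}: freight cost 270 + fixed 38 = 308.
All other subsets cost ≥ 298. Minimum total cost: 276.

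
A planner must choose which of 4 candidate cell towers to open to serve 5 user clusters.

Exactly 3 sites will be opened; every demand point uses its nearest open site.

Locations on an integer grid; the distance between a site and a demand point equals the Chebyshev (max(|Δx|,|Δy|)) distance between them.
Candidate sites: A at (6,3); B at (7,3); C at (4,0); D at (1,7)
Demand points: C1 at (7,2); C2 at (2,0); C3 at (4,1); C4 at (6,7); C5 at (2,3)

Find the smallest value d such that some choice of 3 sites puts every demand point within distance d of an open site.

Open {A, B, C}.
  Farthest demand point is C4 at distance 4 (to A); all others are ≤ 4.
With {A, B, D} the worst case is 4.
With {A, C, D} the worst case is 4.
No size-3 selection achieves below 4.

4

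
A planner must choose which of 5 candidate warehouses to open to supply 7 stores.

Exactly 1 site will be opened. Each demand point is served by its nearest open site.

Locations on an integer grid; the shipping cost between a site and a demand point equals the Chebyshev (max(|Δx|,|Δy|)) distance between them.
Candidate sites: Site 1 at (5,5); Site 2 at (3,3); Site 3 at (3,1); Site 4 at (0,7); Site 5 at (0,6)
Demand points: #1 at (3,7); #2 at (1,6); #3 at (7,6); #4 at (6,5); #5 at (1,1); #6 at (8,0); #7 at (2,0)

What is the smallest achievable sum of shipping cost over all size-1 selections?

23

Open {Site 1}.
  #1→Site 1 2, #2→Site 1 4, #3→Site 1 2, #4→Site 1 1, #5→Site 1 4, #6→Site 1 5, #7→Site 1 5  ⇒ total 23.
Compare {Site 2}: total 24.
Compare {Site 3}: total 28.
No size-1 selection does better; minimum is 23.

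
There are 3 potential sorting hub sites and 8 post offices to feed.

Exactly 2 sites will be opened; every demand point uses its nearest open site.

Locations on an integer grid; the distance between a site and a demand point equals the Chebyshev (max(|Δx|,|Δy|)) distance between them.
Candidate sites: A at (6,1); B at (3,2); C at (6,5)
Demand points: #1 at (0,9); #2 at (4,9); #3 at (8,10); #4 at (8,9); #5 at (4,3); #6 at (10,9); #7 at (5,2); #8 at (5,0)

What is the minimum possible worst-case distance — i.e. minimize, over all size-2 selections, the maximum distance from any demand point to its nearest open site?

6

Open {A, C}.
  Farthest demand point is #1 at distance 6 (to C); all others are ≤ 6.
With {B, C} the worst case is 6.
With {A, B} the worst case is 8.
No size-2 selection achieves below 6.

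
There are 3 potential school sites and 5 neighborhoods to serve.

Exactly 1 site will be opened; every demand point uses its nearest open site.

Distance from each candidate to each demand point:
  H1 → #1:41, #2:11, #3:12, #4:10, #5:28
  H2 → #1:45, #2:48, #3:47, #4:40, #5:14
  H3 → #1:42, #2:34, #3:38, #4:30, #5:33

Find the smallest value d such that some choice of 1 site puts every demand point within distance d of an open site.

Open {H1}.
  Farthest demand point is #1 at distance 41 (to H1); all others are ≤ 41.
With {H3} the worst case is 42.
With {H2} the worst case is 48.
No size-1 selection achieves below 41.

41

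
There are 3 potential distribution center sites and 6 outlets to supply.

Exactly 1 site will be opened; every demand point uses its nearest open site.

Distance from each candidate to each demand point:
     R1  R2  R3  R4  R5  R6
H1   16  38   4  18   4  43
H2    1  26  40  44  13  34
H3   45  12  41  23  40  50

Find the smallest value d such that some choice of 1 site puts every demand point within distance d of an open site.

43

Open {H1}.
  Farthest demand point is R6 at distance 43 (to H1); all others are ≤ 43.
With {H2} the worst case is 44.
With {H3} the worst case is 50.
No size-1 selection achieves below 43.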